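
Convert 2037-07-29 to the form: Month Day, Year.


ISO 2037-07-29 parses as year=2037, month=07, day=29
Month 7 -> July

July 29, 2037


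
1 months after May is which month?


May is month 5
5 + 1 = 6

June


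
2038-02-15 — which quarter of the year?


Month: February (month 2)
Q1: Jan-Mar, Q2: Apr-Jun, Q3: Jul-Sep, Q4: Oct-Dec

Q1


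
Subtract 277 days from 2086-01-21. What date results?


Start: 2086-01-21, subtract 277 days
Back 21 days from January 21 reaches December 31, 2085 -> 256 left
December 2085 has 31 days -> back to November 30, 2085 -> 225 left
November 2085 has 30 days -> back to October 31, 2085 -> 195 left
October 2085 has 31 days -> back to September 30, 2085 -> 164 left
September 2085 has 30 days -> back to August 31, 2085 -> 134 left
August 2085 has 31 days -> back to July 31, 2085 -> 103 left
July 2085 has 31 days -> back to June 30, 2085 -> 72 left
June 2085 has 30 days -> back to May 31, 2085 -> 42 left
May 2085 has 31 days -> back to April 30, 2085 -> 11 left
April 2085: 30 - 11 = 19 -> lands on April 19

Result: 2085-04-19


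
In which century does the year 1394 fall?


Century = (year - 1) // 100 + 1
= (1394 - 1) // 100 + 1
= 1393 // 100 + 1
= 13 + 1

14th century


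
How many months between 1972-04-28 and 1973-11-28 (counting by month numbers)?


From April 1972 to November 1973
1 year * 12 = 12 months, plus 7 months = 19

19 months


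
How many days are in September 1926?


September 1926

30 days


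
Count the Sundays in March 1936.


March 1936 has 31 days
Anchor: Jan 1, 1936. With p = 1936 - 1 = 1935: (p + p//4 - p//100 + p//400) mod 7 = (1935 + 483 - 19 + 4) mod 7 = 2403 mod 7 = 2 -> Wednesday (Mon=0 ... Sun=6)
Days before March (Jan-Feb): 60; March 1 index = (2 + 60) mod 7 = 6 -> Sunday
First Sunday is March 1
Sundays: 1, 8, 15, 22, 29

5 Sundays


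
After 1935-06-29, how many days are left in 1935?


Day of year: 180 of 365
Remaining = 365 - 180

185 days


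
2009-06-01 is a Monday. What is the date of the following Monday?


Current: Monday
Target: Monday
Days ahead: 7

Next Monday: 2009-06-08


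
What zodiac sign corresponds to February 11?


Date: February 11
Conventional tropical zodiac dates: Aquarius from January 20 onward; Pisces starts February 19
February 11 falls within the Aquarius range

Aquarius


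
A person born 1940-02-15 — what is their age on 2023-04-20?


Birth: 1940-02-15
Reference: 2023-04-20
Year difference: 2023 - 1940 = 83

83 years old


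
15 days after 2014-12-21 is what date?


Start: 2014-12-21, add 15 days
December 2014 has 31 days: 31 - 21 = 10 days to December 31 -> 5 left
January 2015: 5 <= 31 -> lands on January 5

Result: 2015-01-05


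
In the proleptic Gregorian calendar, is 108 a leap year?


Gregorian leap year rule: divisible by 4, but not by 100, unless also by 400.
108 is divisible by 4 but not 100 -> leap year

Yes


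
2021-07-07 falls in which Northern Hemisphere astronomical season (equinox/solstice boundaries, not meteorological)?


Date: July 7
Astronomical Summer (approx.; exact equinox/solstice day varies by year): June 21 to September 21
July 7 falls within the Summer window

Summer


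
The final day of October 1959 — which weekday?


October 1959 has 31 days
Anchor: Jan 1, 1959. With p = 1959 - 1 = 1958: (p + p//4 - p//100 + p//400) mod 7 = (1958 + 489 - 19 + 4) mod 7 = 2432 mod 7 = 3 -> Thursday (Mon=0 ... Sun=6)
Days before October (Jan-Sep): 273; October 1 index = (3 + 273) mod 7 = 3 -> Thursday
Last day offset: 31 - 1 = 30 days
Weekday index = (3 + 30) mod 7 = 5

Saturday, October 31


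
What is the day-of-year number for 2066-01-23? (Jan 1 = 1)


Date: January 23, 2066
No months before January
Plus 23 days in January

Day of year: 23


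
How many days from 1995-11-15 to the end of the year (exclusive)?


Day of year: 319 of 365
Remaining = 365 - 319

46 days


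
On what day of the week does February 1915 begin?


Target: February 1, 1915
Anchor: Jan 1, 1915. With p = 1915 - 1 = 1914: (p + p//4 - p//100 + p//400) mod 7 = (1914 + 478 - 19 + 4) mod 7 = 2377 mod 7 = 4 -> Friday (Mon=0 ... Sun=6)
Days before February (Jan): 31 days
Weekday index = (4 + 31) mod 7 = 0

Monday


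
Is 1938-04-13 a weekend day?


Anchor: Jan 1, 1938. With p = 1938 - 1 = 1937: (p + p//4 - p//100 + p//400) mod 7 = (1937 + 484 - 19 + 4) mod 7 = 2406 mod 7 = 5 -> Saturday (Mon=0 ... Sun=6)
Day of year: 103; offset = 102
Weekday index = (5 + 102) mod 7 = 2 -> Wednesday
Weekend days: Saturday, Sunday

No


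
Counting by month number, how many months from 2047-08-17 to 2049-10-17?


From August 2047 to October 2049
2 years * 12 = 24 months, plus 2 months = 26

26 months


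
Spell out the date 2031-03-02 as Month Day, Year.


ISO 2031-03-02 parses as year=2031, month=03, day=02
Month 3 -> March

March 2, 2031


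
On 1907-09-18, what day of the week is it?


Date: September 18, 1907
Anchor: Jan 1, 1907. With p = 1907 - 1 = 1906: (p + p//4 - p//100 + p//400) mod 7 = (1906 + 476 - 19 + 4) mod 7 = 2367 mod 7 = 1 -> Tuesday (Mon=0 ... Sun=6)
Days before September (Jan-Aug): 243; offset = 243 + 18 - 1 = 260
Weekday index = (1 + 260) mod 7 = 2

Day of the week: Wednesday


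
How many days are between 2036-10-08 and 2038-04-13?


From 2036-10-08 to 2038-04-13
2036-10-08: days before October = 31 + 29 + 31 + 30 + 31 + 30 + 31 + 31 + 30 = 274 (2036 is a leap year); day of year = 274 + 8 = 282
2038-04-13: days before April = 31 + 28 + 31 = 90 (2038 is not a leap year); day of year = 90 + 13 = 103
Rest of 2036: 366 - 282 = 84
Full years 2037 (365): 365
Total = 84 + 365 + 103 = 552

552 days


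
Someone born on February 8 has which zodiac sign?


Date: February 8
Conventional tropical zodiac dates: Aquarius from January 20 onward; Pisces starts February 19
February 8 falls within the Aquarius range

Aquarius


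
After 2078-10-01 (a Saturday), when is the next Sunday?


Current: Saturday
Target: Sunday
Days ahead: 1

Next Sunday: 2078-10-02


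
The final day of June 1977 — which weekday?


June 1977 has 30 days
Anchor: Jan 1, 1977. With p = 1977 - 1 = 1976: (p + p//4 - p//100 + p//400) mod 7 = (1976 + 494 - 19 + 4) mod 7 = 2455 mod 7 = 5 -> Saturday (Mon=0 ... Sun=6)
Days before June (Jan-May): 151; June 1 index = (5 + 151) mod 7 = 2 -> Wednesday
Last day offset: 30 - 1 = 29 days
Weekday index = (2 + 29) mod 7 = 3

Thursday, June 30


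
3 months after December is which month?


December is month 12
12 + 3 = 15; wrap: 15 - 12 = 3

March


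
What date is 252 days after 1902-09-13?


Start: 1902-09-13, add 252 days
September 1902 has 30 days: 30 - 13 = 17 days to September 30 -> 235 left
October 1902 has 31 days -> 204 left
November 1902 has 30 days -> 174 left
December 1902 has 31 days -> 143 left
January 1903 has 31 days -> 112 left
February 1903 has 28 days -> 84 left
March 1903 has 31 days -> 53 left
April 1903 has 30 days -> 23 left
May 1903: 23 <= 31 -> lands on May 23

Result: 1903-05-23


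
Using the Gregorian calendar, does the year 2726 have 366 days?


Gregorian leap year rule: divisible by 4, but not by 100, unless also by 400.
2726 is not divisible by 4 -> not a leap year

No


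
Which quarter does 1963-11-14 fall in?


Month: November (month 11)
Q1: Jan-Mar, Q2: Apr-Jun, Q3: Jul-Sep, Q4: Oct-Dec

Q4


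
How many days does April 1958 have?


April 1958

30 days


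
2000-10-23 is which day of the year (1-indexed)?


Date: October 23, 2000
Days in months 1 through 9: 274
Plus 23 days in October

Day of year: 297


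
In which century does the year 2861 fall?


Century = (year - 1) // 100 + 1
= (2861 - 1) // 100 + 1
= 2860 // 100 + 1
= 28 + 1

29th century


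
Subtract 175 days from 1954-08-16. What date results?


Start: 1954-08-16, subtract 175 days
Back 16 days from August 16 reaches July 31, 1954 -> 159 left
July 1954 has 31 days -> back to June 30, 1954 -> 128 left
June 1954 has 30 days -> back to May 31, 1954 -> 98 left
May 1954 has 31 days -> back to April 30, 1954 -> 67 left
April 1954 has 30 days -> back to March 31, 1954 -> 37 left
March 1954 has 31 days -> back to February 28, 1954 -> 6 left
February 1954: 28 - 6 = 22 -> lands on February 22

Result: 1954-02-22


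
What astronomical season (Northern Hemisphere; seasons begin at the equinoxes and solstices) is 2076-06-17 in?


Date: June 17
Astronomical Spring (approx.; exact equinox/solstice day varies by year): March 20 to June 20
June 17 falls within the Spring window

Spring


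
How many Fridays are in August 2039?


August 2039 has 31 days
Anchor: Jan 1, 2039. With p = 2039 - 1 = 2038: (p + p//4 - p//100 + p//400) mod 7 = (2038 + 509 - 20 + 5) mod 7 = 2532 mod 7 = 5 -> Saturday (Mon=0 ... Sun=6)
Days before August (Jan-Jul): 212; August 1 index = (5 + 212) mod 7 = 0 -> Monday
First Friday is August 5
Fridays: 5, 12, 19, 26

4 Fridays


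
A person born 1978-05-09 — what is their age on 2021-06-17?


Birth: 1978-05-09
Reference: 2021-06-17
Year difference: 2021 - 1978 = 43

43 years old


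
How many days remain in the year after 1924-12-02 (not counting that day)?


Day of year: 337 of 366
Remaining = 366 - 337

29 days


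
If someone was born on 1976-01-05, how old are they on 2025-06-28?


Birth: 1976-01-05
Reference: 2025-06-28
Year difference: 2025 - 1976 = 49

49 years old


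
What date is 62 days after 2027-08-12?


Start: 2027-08-12, add 62 days
August 2027 has 31 days: 31 - 12 = 19 days to August 31 -> 43 left
September 2027 has 30 days -> 13 left
October 2027: 13 <= 31 -> lands on October 13

Result: 2027-10-13


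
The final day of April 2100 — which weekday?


April 2100 has 30 days
Anchor: Jan 1, 2100. With p = 2100 - 1 = 2099: (p + p//4 - p//100 + p//400) mod 7 = (2099 + 524 - 20 + 5) mod 7 = 2608 mod 7 = 4 -> Friday (Mon=0 ... Sun=6)
Days before April (Jan-Mar): 90; April 1 index = (4 + 90) mod 7 = 3 -> Thursday
Last day offset: 30 - 1 = 29 days
Weekday index = (3 + 29) mod 7 = 4

Friday, April 30


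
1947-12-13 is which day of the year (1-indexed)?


Date: December 13, 1947
Days in months 1 through 11: 334
Plus 13 days in December

Day of year: 347


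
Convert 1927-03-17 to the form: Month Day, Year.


ISO 1927-03-17 parses as year=1927, month=03, day=17
Month 3 -> March

March 17, 1927


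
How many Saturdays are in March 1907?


March 1907 has 31 days
Anchor: Jan 1, 1907. With p = 1907 - 1 = 1906: (p + p//4 - p//100 + p//400) mod 7 = (1906 + 476 - 19 + 4) mod 7 = 2367 mod 7 = 1 -> Tuesday (Mon=0 ... Sun=6)
Days before March (Jan-Feb): 59; March 1 index = (1 + 59) mod 7 = 4 -> Friday
First Saturday is March 2
Saturdays: 2, 9, 16, 23, 30

5 Saturdays


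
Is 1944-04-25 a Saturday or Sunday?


Anchor: Jan 1, 1944. With p = 1944 - 1 = 1943: (p + p//4 - p//100 + p//400) mod 7 = (1943 + 485 - 19 + 4) mod 7 = 2413 mod 7 = 5 -> Saturday (Mon=0 ... Sun=6)
Day of year: 116; offset = 115
Weekday index = (5 + 115) mod 7 = 1 -> Tuesday
Weekend days: Saturday, Sunday

No


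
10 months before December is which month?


December is month 12
12 - 10 = 2

February


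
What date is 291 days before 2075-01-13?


Start: 2075-01-13, subtract 291 days
Back 13 days from January 13 reaches December 31, 2074 -> 278 left
December 2074 has 31 days -> back to November 30, 2074 -> 247 left
November 2074 has 30 days -> back to October 31, 2074 -> 217 left
October 2074 has 31 days -> back to September 30, 2074 -> 186 left
September 2074 has 30 days -> back to August 31, 2074 -> 156 left
August 2074 has 31 days -> back to July 31, 2074 -> 125 left
July 2074 has 31 days -> back to June 30, 2074 -> 94 left
June 2074 has 30 days -> back to May 31, 2074 -> 64 left
May 2074 has 31 days -> back to April 30, 2074 -> 33 left
April 2074 has 30 days -> back to March 31, 2074 -> 3 left
March 2074: 31 - 3 = 28 -> lands on March 28

Result: 2074-03-28


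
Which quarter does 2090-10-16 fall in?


Month: October (month 10)
Q1: Jan-Mar, Q2: Apr-Jun, Q3: Jul-Sep, Q4: Oct-Dec

Q4


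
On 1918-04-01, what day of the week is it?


Date: April 1, 1918
Anchor: Jan 1, 1918. With p = 1918 - 1 = 1917: (p + p//4 - p//100 + p//400) mod 7 = (1917 + 479 - 19 + 4) mod 7 = 2381 mod 7 = 1 -> Tuesday (Mon=0 ... Sun=6)
Days before April (Jan-Mar): 90; offset = 90 + 1 - 1 = 90
Weekday index = (1 + 90) mod 7 = 0

Day of the week: Monday


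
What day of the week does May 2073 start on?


Target: May 1, 2073
Anchor: Jan 1, 2073. With p = 2073 - 1 = 2072: (p + p//4 - p//100 + p//400) mod 7 = (2072 + 518 - 20 + 5) mod 7 = 2575 mod 7 = 6 -> Sunday (Mon=0 ... Sun=6)
Days before May (Jan-Apr): 120 days
Weekday index = (6 + 120) mod 7 = 0

Monday


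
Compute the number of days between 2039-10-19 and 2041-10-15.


From 2039-10-19 to 2041-10-15
2039-10-19: days before October = 31 + 28 + 31 + 30 + 31 + 30 + 31 + 31 + 30 = 273 (2039 is not a leap year); day of year = 273 + 19 = 292
2041-10-15: days before October = 31 + 28 + 31 + 30 + 31 + 30 + 31 + 31 + 30 = 273 (2041 is not a leap year); day of year = 273 + 15 = 288
Rest of 2039: 365 - 292 = 73
Full years 2040 (366): 366
Total = 73 + 366 + 288 = 727

727 days


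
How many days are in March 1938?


March 1938

31 days


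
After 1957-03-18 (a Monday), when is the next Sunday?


Current: Monday
Target: Sunday
Days ahead: 6

Next Sunday: 1957-03-24


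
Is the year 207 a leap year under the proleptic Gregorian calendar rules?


Gregorian leap year rule: divisible by 4, but not by 100, unless also by 400.
207 is not divisible by 4 -> not a leap year

No


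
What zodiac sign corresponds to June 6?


Date: June 6
Conventional tropical zodiac dates: Gemini from May 21 onward; Cancer starts June 21
June 6 falls within the Gemini range

Gemini


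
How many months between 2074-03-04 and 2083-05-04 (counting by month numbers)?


From March 2074 to May 2083
9 years * 12 = 108 months, plus 2 months = 110

110 months


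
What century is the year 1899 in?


Century = (year - 1) // 100 + 1
= (1899 - 1) // 100 + 1
= 1898 // 100 + 1
= 18 + 1

19th century


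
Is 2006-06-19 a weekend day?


Anchor: Jan 1, 2006. With p = 2006 - 1 = 2005: (p + p//4 - p//100 + p//400) mod 7 = (2005 + 501 - 20 + 5) mod 7 = 2491 mod 7 = 6 -> Sunday (Mon=0 ... Sun=6)
Day of year: 170; offset = 169
Weekday index = (6 + 169) mod 7 = 0 -> Monday
Weekend days: Saturday, Sunday

No


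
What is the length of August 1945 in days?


August 1945

31 days


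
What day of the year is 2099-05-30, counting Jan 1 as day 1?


Date: May 30, 2099
Days in months 1 through 4: 120
Plus 30 days in May

Day of year: 150


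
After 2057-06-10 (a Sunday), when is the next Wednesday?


Current: Sunday
Target: Wednesday
Days ahead: 3

Next Wednesday: 2057-06-13


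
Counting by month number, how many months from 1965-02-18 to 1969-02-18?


From February 1965 to February 1969
4 years * 12 = 48 months = 48

48 months


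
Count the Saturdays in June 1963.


June 1963 has 30 days
Anchor: Jan 1, 1963. With p = 1963 - 1 = 1962: (p + p//4 - p//100 + p//400) mod 7 = (1962 + 490 - 19 + 4) mod 7 = 2437 mod 7 = 1 -> Tuesday (Mon=0 ... Sun=6)
Days before June (Jan-May): 151; June 1 index = (1 + 151) mod 7 = 5 -> Saturday
First Saturday is June 1
Saturdays: 1, 8, 15, 22, 29

5 Saturdays


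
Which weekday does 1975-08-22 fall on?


Date: August 22, 1975
Anchor: Jan 1, 1975. With p = 1975 - 1 = 1974: (p + p//4 - p//100 + p//400) mod 7 = (1974 + 493 - 19 + 4) mod 7 = 2452 mod 7 = 2 -> Wednesday (Mon=0 ... Sun=6)
Days before August (Jan-Jul): 212; offset = 212 + 22 - 1 = 233
Weekday index = (2 + 233) mod 7 = 4

Day of the week: Friday


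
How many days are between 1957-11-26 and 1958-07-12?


From 1957-11-26 to 1958-07-12
1957-11-26: days before November = 31 + 28 + 31 + 30 + 31 + 30 + 31 + 31 + 30 + 31 = 304 (1957 is not a leap year); day of year = 304 + 26 = 330
1958-07-12: days before July = 31 + 28 + 31 + 30 + 31 + 30 = 181 (1958 is not a leap year); day of year = 181 + 12 = 193
Rest of 1957: 365 - 330 = 35
Total = 35 + 193 = 228

228 days


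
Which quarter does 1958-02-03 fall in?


Month: February (month 2)
Q1: Jan-Mar, Q2: Apr-Jun, Q3: Jul-Sep, Q4: Oct-Dec

Q1


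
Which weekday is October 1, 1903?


Target: October 1, 1903
Anchor: Jan 1, 1903. With p = 1903 - 1 = 1902: (p + p//4 - p//100 + p//400) mod 7 = (1902 + 475 - 19 + 4) mod 7 = 2362 mod 7 = 3 -> Thursday (Mon=0 ... Sun=6)
Days before October (Jan-Sep): 273 days
Weekday index = (3 + 273) mod 7 = 3

Thursday


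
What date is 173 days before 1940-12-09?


Start: 1940-12-09, subtract 173 days
Back 9 days from December 9 reaches November 30, 1940 -> 164 left
November 1940 has 30 days -> back to October 31, 1940 -> 134 left
October 1940 has 31 days -> back to September 30, 1940 -> 103 left
September 1940 has 30 days -> back to August 31, 1940 -> 73 left
August 1940 has 31 days -> back to July 31, 1940 -> 42 left
July 1940 has 31 days -> back to June 30, 1940 -> 11 left
June 1940: 30 - 11 = 19 -> lands on June 19

Result: 1940-06-19


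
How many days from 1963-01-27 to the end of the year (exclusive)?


Day of year: 27 of 365
Remaining = 365 - 27

338 days


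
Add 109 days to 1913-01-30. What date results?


Start: 1913-01-30, add 109 days
January 1913 has 31 days: 31 - 30 = 1 day to January 31 -> 108 left
February 1913 has 28 days -> 80 left
March 1913 has 31 days -> 49 left
April 1913 has 30 days -> 19 left
May 1913: 19 <= 31 -> lands on May 19

Result: 1913-05-19


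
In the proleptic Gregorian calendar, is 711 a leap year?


Gregorian leap year rule: divisible by 4, but not by 100, unless also by 400.
711 is not divisible by 4 -> not a leap year

No


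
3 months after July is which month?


July is month 7
7 + 3 = 10

October


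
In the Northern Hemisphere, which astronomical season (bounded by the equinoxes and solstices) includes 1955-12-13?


Date: December 13
Astronomical Autumn (approx.; exact equinox/solstice day varies by year): September 22 to December 20
December 13 falls within the Autumn window

Autumn


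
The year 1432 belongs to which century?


Century = (year - 1) // 100 + 1
= (1432 - 1) // 100 + 1
= 1431 // 100 + 1
= 14 + 1

15th century


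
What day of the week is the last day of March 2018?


March 2018 has 31 days
Anchor: Jan 1, 2018. With p = 2018 - 1 = 2017: (p + p//4 - p//100 + p//400) mod 7 = (2017 + 504 - 20 + 5) mod 7 = 2506 mod 7 = 0 -> Monday (Mon=0 ... Sun=6)
Days before March (Jan-Feb): 59; March 1 index = (0 + 59) mod 7 = 3 -> Thursday
Last day offset: 31 - 1 = 30 days
Weekday index = (3 + 30) mod 7 = 5

Saturday, March 31


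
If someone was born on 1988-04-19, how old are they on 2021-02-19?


Birth: 1988-04-19
Reference: 2021-02-19
Year difference: 2021 - 1988 = 33
Birthday not yet reached in 2021, subtract 1

32 years old


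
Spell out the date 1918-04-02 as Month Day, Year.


ISO 1918-04-02 parses as year=1918, month=04, day=02
Month 4 -> April

April 2, 1918


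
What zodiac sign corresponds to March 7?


Date: March 7
Conventional tropical zodiac dates: Pisces from February 19 onward; Aries starts March 21
March 7 falls within the Pisces range

Pisces


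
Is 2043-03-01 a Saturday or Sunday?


Anchor: Jan 1, 2043. With p = 2043 - 1 = 2042: (p + p//4 - p//100 + p//400) mod 7 = (2042 + 510 - 20 + 5) mod 7 = 2537 mod 7 = 3 -> Thursday (Mon=0 ... Sun=6)
Day of year: 60; offset = 59
Weekday index = (3 + 59) mod 7 = 6 -> Sunday
Weekend days: Saturday, Sunday

Yes


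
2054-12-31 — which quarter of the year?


Month: December (month 12)
Q1: Jan-Mar, Q2: Apr-Jun, Q3: Jul-Sep, Q4: Oct-Dec

Q4


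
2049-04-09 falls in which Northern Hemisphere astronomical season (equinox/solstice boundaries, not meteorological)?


Date: April 9
Astronomical Spring (approx.; exact equinox/solstice day varies by year): March 20 to June 20
April 9 falls within the Spring window

Spring


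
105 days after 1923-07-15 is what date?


Start: 1923-07-15, add 105 days
July 1923 has 31 days: 31 - 15 = 16 days to July 31 -> 89 left
August 1923 has 31 days -> 58 left
September 1923 has 30 days -> 28 left
October 1923: 28 <= 31 -> lands on October 28

Result: 1923-10-28


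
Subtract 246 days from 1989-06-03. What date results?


Start: 1989-06-03, subtract 246 days
Back 3 days from June 3 reaches May 31, 1989 -> 243 left
May 1989 has 31 days -> back to April 30, 1989 -> 212 left
April 1989 has 30 days -> back to March 31, 1989 -> 182 left
March 1989 has 31 days -> back to February 28, 1989 -> 151 left
February 1989 has 28 days -> back to January 31, 1989 -> 123 left
January 1989 has 31 days -> back to December 31, 1988 -> 92 left
December 1988 has 31 days -> back to November 30, 1988 -> 61 left
November 1988 has 30 days -> back to October 31, 1988 -> 31 left
October 1988 has 31 days -> back to September 30, 1988 -> 0 left
September 1988: 30 - 0 = 30 -> lands on September 30

Result: 1988-09-30


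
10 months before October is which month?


October is month 10
10 - 10 = 0; wrap: 0 + 12 = 12

December


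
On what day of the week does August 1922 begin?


Target: August 1, 1922
Anchor: Jan 1, 1922. With p = 1922 - 1 = 1921: (p + p//4 - p//100 + p//400) mod 7 = (1921 + 480 - 19 + 4) mod 7 = 2386 mod 7 = 6 -> Sunday (Mon=0 ... Sun=6)
Days before August (Jan-Jul): 212 days
Weekday index = (6 + 212) mod 7 = 1

Tuesday


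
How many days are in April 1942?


April 1942

30 days


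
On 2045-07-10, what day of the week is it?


Date: July 10, 2045
Anchor: Jan 1, 2045. With p = 2045 - 1 = 2044: (p + p//4 - p//100 + p//400) mod 7 = (2044 + 511 - 20 + 5) mod 7 = 2540 mod 7 = 6 -> Sunday (Mon=0 ... Sun=6)
Days before July (Jan-Jun): 181; offset = 181 + 10 - 1 = 190
Weekday index = (6 + 190) mod 7 = 0

Day of the week: Monday


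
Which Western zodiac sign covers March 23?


Date: March 23
Conventional tropical zodiac dates: Aries from March 21 onward; Taurus starts April 20
March 23 falls within the Aries range

Aries


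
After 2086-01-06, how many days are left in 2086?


Day of year: 6 of 365
Remaining = 365 - 6

359 days


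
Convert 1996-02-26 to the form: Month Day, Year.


ISO 1996-02-26 parses as year=1996, month=02, day=26
Month 2 -> February

February 26, 1996


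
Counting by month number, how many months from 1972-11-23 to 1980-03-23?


From November 1972 to March 1980
8 years * 12 = 96 months, minus 8 months = 88

88 months


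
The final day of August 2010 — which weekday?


August 2010 has 31 days
Anchor: Jan 1, 2010. With p = 2010 - 1 = 2009: (p + p//4 - p//100 + p//400) mod 7 = (2009 + 502 - 20 + 5) mod 7 = 2496 mod 7 = 4 -> Friday (Mon=0 ... Sun=6)
Days before August (Jan-Jul): 212; August 1 index = (4 + 212) mod 7 = 6 -> Sunday
Last day offset: 31 - 1 = 30 days
Weekday index = (6 + 30) mod 7 = 1

Tuesday, August 31


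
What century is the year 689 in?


Century = (year - 1) // 100 + 1
= (689 - 1) // 100 + 1
= 688 // 100 + 1
= 6 + 1

7th century


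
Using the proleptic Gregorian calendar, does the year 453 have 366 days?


Gregorian leap year rule: divisible by 4, but not by 100, unless also by 400.
453 is not divisible by 4 -> not a leap year

No


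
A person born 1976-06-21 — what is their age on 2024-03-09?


Birth: 1976-06-21
Reference: 2024-03-09
Year difference: 2024 - 1976 = 48
Birthday not yet reached in 2024, subtract 1

47 years old


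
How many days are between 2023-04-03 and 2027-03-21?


From 2023-04-03 to 2027-03-21
2023-04-03: days before April = 31 + 28 + 31 = 90 (2023 is not a leap year); day of year = 90 + 3 = 93
2027-03-21: days before March = 31 + 28 = 59 (2027 is not a leap year); day of year = 59 + 21 = 80
Rest of 2023: 365 - 93 = 272
Full years 2024 (366), 2025 (365), 2026 (365): 1096
Total = 272 + 1096 + 80 = 1448

1448 days


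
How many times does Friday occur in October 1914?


October 1914 has 31 days
Anchor: Jan 1, 1914. With p = 1914 - 1 = 1913: (p + p//4 - p//100 + p//400) mod 7 = (1913 + 478 - 19 + 4) mod 7 = 2376 mod 7 = 3 -> Thursday (Mon=0 ... Sun=6)
Days before October (Jan-Sep): 273; October 1 index = (3 + 273) mod 7 = 3 -> Thursday
First Friday is October 2
Fridays: 2, 9, 16, 23, 30

5 Fridays


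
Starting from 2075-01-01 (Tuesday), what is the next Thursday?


Current: Tuesday
Target: Thursday
Days ahead: 2

Next Thursday: 2075-01-03


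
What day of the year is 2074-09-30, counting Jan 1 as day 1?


Date: September 30, 2074
Days in months 1 through 8: 243
Plus 30 days in September

Day of year: 273


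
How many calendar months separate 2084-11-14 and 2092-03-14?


From November 2084 to March 2092
8 years * 12 = 96 months, minus 8 months = 88

88 months


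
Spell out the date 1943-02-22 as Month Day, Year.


ISO 1943-02-22 parses as year=1943, month=02, day=22
Month 2 -> February

February 22, 1943


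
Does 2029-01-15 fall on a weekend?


Anchor: Jan 1, 2029. With p = 2029 - 1 = 2028: (p + p//4 - p//100 + p//400) mod 7 = (2028 + 507 - 20 + 5) mod 7 = 2520 mod 7 = 0 -> Monday (Mon=0 ... Sun=6)
Day of year: 15; offset = 14
Weekday index = (0 + 14) mod 7 = 0 -> Monday
Weekend days: Saturday, Sunday

No


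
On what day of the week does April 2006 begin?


Target: April 1, 2006
Anchor: Jan 1, 2006. With p = 2006 - 1 = 2005: (p + p//4 - p//100 + p//400) mod 7 = (2005 + 501 - 20 + 5) mod 7 = 2491 mod 7 = 6 -> Sunday (Mon=0 ... Sun=6)
Days before April (Jan-Mar): 90 days
Weekday index = (6 + 90) mod 7 = 5

Saturday


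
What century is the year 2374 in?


Century = (year - 1) // 100 + 1
= (2374 - 1) // 100 + 1
= 2373 // 100 + 1
= 23 + 1

24th century


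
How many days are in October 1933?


October 1933

31 days


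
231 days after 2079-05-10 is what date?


Start: 2079-05-10, add 231 days
May 2079 has 31 days: 31 - 10 = 21 days to May 31 -> 210 left
June 2079 has 30 days -> 180 left
July 2079 has 31 days -> 149 left
August 2079 has 31 days -> 118 left
September 2079 has 30 days -> 88 left
October 2079 has 31 days -> 57 left
November 2079 has 30 days -> 27 left
December 2079: 27 <= 31 -> lands on December 27

Result: 2079-12-27


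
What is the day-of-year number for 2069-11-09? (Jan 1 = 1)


Date: November 9, 2069
Days in months 1 through 10: 304
Plus 9 days in November

Day of year: 313


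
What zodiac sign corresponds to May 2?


Date: May 2
Conventional tropical zodiac dates: Taurus from April 20 onward; Gemini starts May 21
May 2 falls within the Taurus range

Taurus


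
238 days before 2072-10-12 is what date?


Start: 2072-10-12, subtract 238 days
Back 12 days from October 12 reaches September 30, 2072 -> 226 left
September 2072 has 30 days -> back to August 31, 2072 -> 196 left
August 2072 has 31 days -> back to July 31, 2072 -> 165 left
July 2072 has 31 days -> back to June 30, 2072 -> 134 left
June 2072 has 30 days -> back to May 31, 2072 -> 104 left
May 2072 has 31 days -> back to April 30, 2072 -> 73 left
April 2072 has 30 days -> back to March 31, 2072 -> 43 left
March 2072 has 31 days -> back to February 29, 2072 -> 12 left
February 2072: 29 - 12 = 17 -> lands on February 17

Result: 2072-02-17


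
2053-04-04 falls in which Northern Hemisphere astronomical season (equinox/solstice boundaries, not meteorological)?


Date: April 4
Astronomical Spring (approx.; exact equinox/solstice day varies by year): March 20 to June 20
April 4 falls within the Spring window

Spring


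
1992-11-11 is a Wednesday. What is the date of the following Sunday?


Current: Wednesday
Target: Sunday
Days ahead: 4

Next Sunday: 1992-11-15


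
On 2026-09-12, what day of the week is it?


Date: September 12, 2026
Anchor: Jan 1, 2026. With p = 2026 - 1 = 2025: (p + p//4 - p//100 + p//400) mod 7 = (2025 + 506 - 20 + 5) mod 7 = 2516 mod 7 = 3 -> Thursday (Mon=0 ... Sun=6)
Days before September (Jan-Aug): 243; offset = 243 + 12 - 1 = 254
Weekday index = (3 + 254) mod 7 = 5

Day of the week: Saturday


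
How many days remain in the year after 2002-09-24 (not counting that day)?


Day of year: 267 of 365
Remaining = 365 - 267

98 days


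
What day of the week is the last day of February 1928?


February 1928 has 29 days
Anchor: Jan 1, 1928. With p = 1928 - 1 = 1927: (p + p//4 - p//100 + p//400) mod 7 = (1927 + 481 - 19 + 4) mod 7 = 2393 mod 7 = 6 -> Sunday (Mon=0 ... Sun=6)
Days before February (Jan): 31; February 1 index = (6 + 31) mod 7 = 2 -> Wednesday
Last day offset: 29 - 1 = 28 days
Weekday index = (2 + 28) mod 7 = 2

Wednesday, February 29


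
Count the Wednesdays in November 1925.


November 1925 has 30 days
Anchor: Jan 1, 1925. With p = 1925 - 1 = 1924: (p + p//4 - p//100 + p//400) mod 7 = (1924 + 481 - 19 + 4) mod 7 = 2390 mod 7 = 3 -> Thursday (Mon=0 ... Sun=6)
Days before November (Jan-Oct): 304; November 1 index = (3 + 304) mod 7 = 6 -> Sunday
First Wednesday is November 4
Wednesdays: 4, 11, 18, 25

4 Wednesdays


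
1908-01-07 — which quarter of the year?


Month: January (month 1)
Q1: Jan-Mar, Q2: Apr-Jun, Q3: Jul-Sep, Q4: Oct-Dec

Q1


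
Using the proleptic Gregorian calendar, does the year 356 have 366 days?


Gregorian leap year rule: divisible by 4, but not by 100, unless also by 400.
356 is divisible by 4 but not 100 -> leap year

Yes


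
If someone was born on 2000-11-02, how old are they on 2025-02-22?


Birth: 2000-11-02
Reference: 2025-02-22
Year difference: 2025 - 2000 = 25
Birthday not yet reached in 2025, subtract 1

24 years old


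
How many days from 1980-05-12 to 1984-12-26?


From 1980-05-12 to 1984-12-26
1980-05-12: days before May = 31 + 29 + 31 + 30 = 121 (1980 is a leap year); day of year = 121 + 12 = 133
1984-12-26: days before December = 31 + 29 + 31 + 30 + 31 + 30 + 31 + 31 + 30 + 31 + 30 = 335 (1984 is a leap year); day of year = 335 + 26 = 361
Rest of 1980: 366 - 133 = 233
Full years 1981 (365), 1982 (365), 1983 (365): 1095
Total = 233 + 1095 + 361 = 1689

1689 days


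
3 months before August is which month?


August is month 8
8 - 3 = 5

May


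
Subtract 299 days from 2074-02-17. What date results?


Start: 2074-02-17, subtract 299 days
Back 17 days from February 17 reaches January 31, 2074 -> 282 left
January 2074 has 31 days -> back to December 31, 2073 -> 251 left
December 2073 has 31 days -> back to November 30, 2073 -> 220 left
November 2073 has 30 days -> back to October 31, 2073 -> 190 left
October 2073 has 31 days -> back to September 30, 2073 -> 159 left
September 2073 has 30 days -> back to August 31, 2073 -> 129 left
August 2073 has 31 days -> back to July 31, 2073 -> 98 left
July 2073 has 31 days -> back to June 30, 2073 -> 67 left
June 2073 has 30 days -> back to May 31, 2073 -> 37 left
May 2073 has 31 days -> back to April 30, 2073 -> 6 left
April 2073: 30 - 6 = 24 -> lands on April 24

Result: 2073-04-24


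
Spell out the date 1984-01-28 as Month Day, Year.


ISO 1984-01-28 parses as year=1984, month=01, day=28
Month 1 -> January

January 28, 1984


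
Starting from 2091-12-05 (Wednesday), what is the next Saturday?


Current: Wednesday
Target: Saturday
Days ahead: 3

Next Saturday: 2091-12-08


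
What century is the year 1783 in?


Century = (year - 1) // 100 + 1
= (1783 - 1) // 100 + 1
= 1782 // 100 + 1
= 17 + 1

18th century


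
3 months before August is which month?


August is month 8
8 - 3 = 5

May


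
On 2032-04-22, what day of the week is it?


Date: April 22, 2032
Anchor: Jan 1, 2032. With p = 2032 - 1 = 2031: (p + p//4 - p//100 + p//400) mod 7 = (2031 + 507 - 20 + 5) mod 7 = 2523 mod 7 = 3 -> Thursday (Mon=0 ... Sun=6)
Days before April (Jan-Mar): 91; offset = 91 + 22 - 1 = 112
Weekday index = (3 + 112) mod 7 = 3

Day of the week: Thursday


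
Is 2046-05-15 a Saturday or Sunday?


Anchor: Jan 1, 2046. With p = 2046 - 1 = 2045: (p + p//4 - p//100 + p//400) mod 7 = (2045 + 511 - 20 + 5) mod 7 = 2541 mod 7 = 0 -> Monday (Mon=0 ... Sun=6)
Day of year: 135; offset = 134
Weekday index = (0 + 134) mod 7 = 1 -> Tuesday
Weekend days: Saturday, Sunday

No


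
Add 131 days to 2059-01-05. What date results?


Start: 2059-01-05, add 131 days
January 2059 has 31 days: 31 - 5 = 26 days to January 31 -> 105 left
February 2059 has 28 days -> 77 left
March 2059 has 31 days -> 46 left
April 2059 has 30 days -> 16 left
May 2059: 16 <= 31 -> lands on May 16

Result: 2059-05-16


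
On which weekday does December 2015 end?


December 2015 has 31 days
Anchor: Jan 1, 2015. With p = 2015 - 1 = 2014: (p + p//4 - p//100 + p//400) mod 7 = (2014 + 503 - 20 + 5) mod 7 = 2502 mod 7 = 3 -> Thursday (Mon=0 ... Sun=6)
Days before December (Jan-Nov): 334; December 1 index = (3 + 334) mod 7 = 1 -> Tuesday
Last day offset: 31 - 1 = 30 days
Weekday index = (1 + 30) mod 7 = 3

Thursday, December 31


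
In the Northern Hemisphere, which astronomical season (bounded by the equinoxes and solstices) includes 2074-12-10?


Date: December 10
Astronomical Autumn (approx.; exact equinox/solstice day varies by year): September 22 to December 20
December 10 falls within the Autumn window

Autumn


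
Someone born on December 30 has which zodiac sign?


Date: December 30
Conventional tropical zodiac dates: Capricorn from December 22 onward; Aquarius starts January 20
December 30 falls within the Capricorn range

Capricorn


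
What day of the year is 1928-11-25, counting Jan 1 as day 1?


Date: November 25, 1928
Days in months 1 through 10: 305
Plus 25 days in November

Day of year: 330


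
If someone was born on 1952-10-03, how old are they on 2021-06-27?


Birth: 1952-10-03
Reference: 2021-06-27
Year difference: 2021 - 1952 = 69
Birthday not yet reached in 2021, subtract 1

68 years old


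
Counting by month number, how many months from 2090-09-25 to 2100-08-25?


From September 2090 to August 2100
10 years * 12 = 120 months, minus 1 month = 119

119 months


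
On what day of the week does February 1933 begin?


Target: February 1, 1933
Anchor: Jan 1, 1933. With p = 1933 - 1 = 1932: (p + p//4 - p//100 + p//400) mod 7 = (1932 + 483 - 19 + 4) mod 7 = 2400 mod 7 = 6 -> Sunday (Mon=0 ... Sun=6)
Days before February (Jan): 31 days
Weekday index = (6 + 31) mod 7 = 2

Wednesday


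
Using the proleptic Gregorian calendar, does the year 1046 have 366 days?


Gregorian leap year rule: divisible by 4, but not by 100, unless also by 400.
1046 is not divisible by 4 -> not a leap year

No


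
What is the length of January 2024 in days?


January 2024

31 days


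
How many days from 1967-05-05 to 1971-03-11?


From 1967-05-05 to 1971-03-11
1967-05-05: days before May = 31 + 28 + 31 + 30 = 120 (1967 is not a leap year); day of year = 120 + 5 = 125
1971-03-11: days before March = 31 + 28 = 59 (1971 is not a leap year); day of year = 59 + 11 = 70
Rest of 1967: 365 - 125 = 240
Full years 1968 (366), 1969 (365), 1970 (365): 1096
Total = 240 + 1096 + 70 = 1406

1406 days


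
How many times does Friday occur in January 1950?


January 1950 has 31 days
Anchor: Jan 1, 1950. With p = 1950 - 1 = 1949: (p + p//4 - p//100 + p//400) mod 7 = (1949 + 487 - 19 + 4) mod 7 = 2421 mod 7 = 6 -> Sunday (Mon=0 ... Sun=6)
January 1 is the anchor itself -> Sunday
First Friday is January 6
Fridays: 6, 13, 20, 27

4 Fridays


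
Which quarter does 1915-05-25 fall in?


Month: May (month 5)
Q1: Jan-Mar, Q2: Apr-Jun, Q3: Jul-Sep, Q4: Oct-Dec

Q2


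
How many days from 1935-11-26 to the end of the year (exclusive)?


Day of year: 330 of 365
Remaining = 365 - 330

35 days


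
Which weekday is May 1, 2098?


Target: May 1, 2098
Anchor: Jan 1, 2098. With p = 2098 - 1 = 2097: (p + p//4 - p//100 + p//400) mod 7 = (2097 + 524 - 20 + 5) mod 7 = 2606 mod 7 = 2 -> Wednesday (Mon=0 ... Sun=6)
Days before May (Jan-Apr): 120 days
Weekday index = (2 + 120) mod 7 = 3

Thursday


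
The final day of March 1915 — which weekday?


March 1915 has 31 days
Anchor: Jan 1, 1915. With p = 1915 - 1 = 1914: (p + p//4 - p//100 + p//400) mod 7 = (1914 + 478 - 19 + 4) mod 7 = 2377 mod 7 = 4 -> Friday (Mon=0 ... Sun=6)
Days before March (Jan-Feb): 59; March 1 index = (4 + 59) mod 7 = 0 -> Monday
Last day offset: 31 - 1 = 30 days
Weekday index = (0 + 30) mod 7 = 2

Wednesday, March 31


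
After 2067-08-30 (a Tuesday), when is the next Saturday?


Current: Tuesday
Target: Saturday
Days ahead: 4

Next Saturday: 2067-09-03


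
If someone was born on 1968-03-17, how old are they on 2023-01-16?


Birth: 1968-03-17
Reference: 2023-01-16
Year difference: 2023 - 1968 = 55
Birthday not yet reached in 2023, subtract 1

54 years old


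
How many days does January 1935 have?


January 1935

31 days


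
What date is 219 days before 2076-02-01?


Start: 2076-02-01, subtract 219 days
Back 1 day from February 1 reaches January 31, 2076 -> 218 left
January 2076 has 31 days -> back to December 31, 2075 -> 187 left
December 2075 has 31 days -> back to November 30, 2075 -> 156 left
November 2075 has 30 days -> back to October 31, 2075 -> 126 left
October 2075 has 31 days -> back to September 30, 2075 -> 95 left
September 2075 has 30 days -> back to August 31, 2075 -> 65 left
August 2075 has 31 days -> back to July 31, 2075 -> 34 left
July 2075 has 31 days -> back to June 30, 2075 -> 3 left
June 2075: 30 - 3 = 27 -> lands on June 27

Result: 2075-06-27


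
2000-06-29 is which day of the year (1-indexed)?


Date: June 29, 2000
Days in months 1 through 5: 152
Plus 29 days in June

Day of year: 181


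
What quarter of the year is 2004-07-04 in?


Month: July (month 7)
Q1: Jan-Mar, Q2: Apr-Jun, Q3: Jul-Sep, Q4: Oct-Dec

Q3


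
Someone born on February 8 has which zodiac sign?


Date: February 8
Conventional tropical zodiac dates: Aquarius from January 20 onward; Pisces starts February 19
February 8 falls within the Aquarius range

Aquarius


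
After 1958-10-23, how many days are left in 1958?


Day of year: 296 of 365
Remaining = 365 - 296

69 days


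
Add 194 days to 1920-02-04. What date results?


Start: 1920-02-04, add 194 days
February 1920 has 29 days: 29 - 4 = 25 days to February 29 -> 169 left
March 1920 has 31 days -> 138 left
April 1920 has 30 days -> 108 left
May 1920 has 31 days -> 77 left
June 1920 has 30 days -> 47 left
July 1920 has 31 days -> 16 left
August 1920: 16 <= 31 -> lands on August 16

Result: 1920-08-16


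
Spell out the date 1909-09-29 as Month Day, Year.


ISO 1909-09-29 parses as year=1909, month=09, day=29
Month 9 -> September

September 29, 1909


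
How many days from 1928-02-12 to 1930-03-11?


From 1928-02-12 to 1930-03-11
1928-02-12: days before February = 31; day of year = 31 + 12 = 43
1930-03-11: days before March = 31 + 28 = 59 (1930 is not a leap year); day of year = 59 + 11 = 70
Rest of 1928: 366 - 43 = 323
Full years 1929 (365): 365
Total = 323 + 365 + 70 = 758

758 days


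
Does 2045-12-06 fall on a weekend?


Anchor: Jan 1, 2045. With p = 2045 - 1 = 2044: (p + p//4 - p//100 + p//400) mod 7 = (2044 + 511 - 20 + 5) mod 7 = 2540 mod 7 = 6 -> Sunday (Mon=0 ... Sun=6)
Day of year: 340; offset = 339
Weekday index = (6 + 339) mod 7 = 2 -> Wednesday
Weekend days: Saturday, Sunday

No


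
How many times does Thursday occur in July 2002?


July 2002 has 31 days
Anchor: Jan 1, 2002. With p = 2002 - 1 = 2001: (p + p//4 - p//100 + p//400) mod 7 = (2001 + 500 - 20 + 5) mod 7 = 2486 mod 7 = 1 -> Tuesday (Mon=0 ... Sun=6)
Days before July (Jan-Jun): 181; July 1 index = (1 + 181) mod 7 = 0 -> Monday
First Thursday is July 4
Thursdays: 4, 11, 18, 25

4 Thursdays


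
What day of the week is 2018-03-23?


Date: March 23, 2018
Anchor: Jan 1, 2018. With p = 2018 - 1 = 2017: (p + p//4 - p//100 + p//400) mod 7 = (2017 + 504 - 20 + 5) mod 7 = 2506 mod 7 = 0 -> Monday (Mon=0 ... Sun=6)
Days before March (Jan-Feb): 59; offset = 59 + 23 - 1 = 81
Weekday index = (0 + 81) mod 7 = 4

Day of the week: Friday
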